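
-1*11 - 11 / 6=-12.83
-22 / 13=-1.69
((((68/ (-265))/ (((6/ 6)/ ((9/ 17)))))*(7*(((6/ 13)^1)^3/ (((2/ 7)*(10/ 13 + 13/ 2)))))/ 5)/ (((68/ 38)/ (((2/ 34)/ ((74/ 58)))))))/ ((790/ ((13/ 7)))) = -0.00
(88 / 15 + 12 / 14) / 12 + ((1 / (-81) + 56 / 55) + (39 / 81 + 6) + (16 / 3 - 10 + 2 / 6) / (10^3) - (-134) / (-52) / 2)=6.75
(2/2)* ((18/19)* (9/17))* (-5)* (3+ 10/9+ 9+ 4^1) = -13860/323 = -42.91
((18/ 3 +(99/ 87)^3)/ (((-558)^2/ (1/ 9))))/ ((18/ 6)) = 60757/ 68344709364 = 0.00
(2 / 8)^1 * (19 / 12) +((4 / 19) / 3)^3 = 1173913 / 2963088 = 0.40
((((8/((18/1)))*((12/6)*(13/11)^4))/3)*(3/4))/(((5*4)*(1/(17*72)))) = 1942148/73205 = 26.53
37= 37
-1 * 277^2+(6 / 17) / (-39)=-16957111 / 221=-76729.01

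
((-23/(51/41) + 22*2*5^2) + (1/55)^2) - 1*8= 165615776/154275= 1073.51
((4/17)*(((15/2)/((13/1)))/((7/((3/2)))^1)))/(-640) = -9/198016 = -0.00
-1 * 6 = -6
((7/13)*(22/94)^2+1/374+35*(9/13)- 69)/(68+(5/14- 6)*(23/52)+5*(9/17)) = -13453527276/20494724261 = -0.66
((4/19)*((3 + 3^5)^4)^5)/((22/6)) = 7904663523402633358735333700617269247874602893312/209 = 37821356571304465831269540000000000000000000000.00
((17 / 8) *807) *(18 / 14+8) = 15923.84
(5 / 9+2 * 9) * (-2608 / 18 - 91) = -354541 / 81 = -4377.05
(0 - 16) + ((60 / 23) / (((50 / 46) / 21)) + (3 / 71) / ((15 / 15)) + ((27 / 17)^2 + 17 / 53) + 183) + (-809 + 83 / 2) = -5950995997 / 10875070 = -547.21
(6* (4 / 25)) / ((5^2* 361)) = 24 / 225625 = 0.00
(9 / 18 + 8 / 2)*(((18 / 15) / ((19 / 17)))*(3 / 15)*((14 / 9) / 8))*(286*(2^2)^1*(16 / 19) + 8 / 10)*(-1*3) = -24524829 / 45125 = -543.49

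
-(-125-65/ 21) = 2690/ 21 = 128.10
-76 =-76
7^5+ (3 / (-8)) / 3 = 134455 / 8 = 16806.88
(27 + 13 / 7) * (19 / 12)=1919 / 42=45.69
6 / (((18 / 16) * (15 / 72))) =128 / 5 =25.60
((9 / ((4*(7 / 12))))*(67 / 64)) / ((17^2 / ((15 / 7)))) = 27135 / 906304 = 0.03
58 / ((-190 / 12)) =-348 / 95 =-3.66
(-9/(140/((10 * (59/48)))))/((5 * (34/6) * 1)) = -0.03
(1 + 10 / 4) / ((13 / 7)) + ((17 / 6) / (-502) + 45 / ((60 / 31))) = 491975 / 19578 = 25.13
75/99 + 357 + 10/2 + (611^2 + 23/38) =468600191/1254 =373684.36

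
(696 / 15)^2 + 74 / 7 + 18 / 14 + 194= 2358.82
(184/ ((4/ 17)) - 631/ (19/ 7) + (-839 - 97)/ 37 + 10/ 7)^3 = 17308877874329429081/ 119168121961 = 145247551.02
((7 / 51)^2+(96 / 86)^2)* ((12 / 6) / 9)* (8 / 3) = 97332880 / 129849723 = 0.75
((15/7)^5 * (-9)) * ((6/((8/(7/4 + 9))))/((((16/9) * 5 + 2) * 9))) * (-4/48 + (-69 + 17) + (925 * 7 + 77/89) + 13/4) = -1008600010734375/4690900928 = -215012.00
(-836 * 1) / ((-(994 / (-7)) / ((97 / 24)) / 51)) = -344641 / 284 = -1213.52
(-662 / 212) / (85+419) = -331 / 53424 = -0.01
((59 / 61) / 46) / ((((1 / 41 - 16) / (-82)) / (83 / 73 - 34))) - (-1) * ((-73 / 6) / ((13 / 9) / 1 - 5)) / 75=-75158301823 / 21467022400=-3.50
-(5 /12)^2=-25 /144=-0.17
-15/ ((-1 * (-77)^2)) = 15/ 5929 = 0.00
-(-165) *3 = 495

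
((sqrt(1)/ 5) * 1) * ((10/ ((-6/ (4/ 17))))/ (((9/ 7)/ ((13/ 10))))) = -0.08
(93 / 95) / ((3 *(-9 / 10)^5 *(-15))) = 124000 / 3365793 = 0.04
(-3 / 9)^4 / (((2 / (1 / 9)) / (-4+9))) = 5 / 1458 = 0.00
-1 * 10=-10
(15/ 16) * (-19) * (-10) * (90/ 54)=2375/ 8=296.88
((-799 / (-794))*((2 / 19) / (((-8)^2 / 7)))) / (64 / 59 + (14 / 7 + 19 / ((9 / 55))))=2969883 / 30554822336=0.00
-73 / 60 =-1.22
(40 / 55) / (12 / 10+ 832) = 20 / 22913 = 0.00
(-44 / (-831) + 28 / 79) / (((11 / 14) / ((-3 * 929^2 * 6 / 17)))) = -1938818154336 / 4092121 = -473792.97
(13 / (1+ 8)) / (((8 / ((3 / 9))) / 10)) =65 / 108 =0.60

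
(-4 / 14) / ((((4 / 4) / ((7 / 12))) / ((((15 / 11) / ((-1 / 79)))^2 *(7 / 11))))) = -3276525 / 2662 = -1230.85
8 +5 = 13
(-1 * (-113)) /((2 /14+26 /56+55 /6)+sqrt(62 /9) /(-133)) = 721392 * sqrt(62) /243327809+2813248452 /243327809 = 11.58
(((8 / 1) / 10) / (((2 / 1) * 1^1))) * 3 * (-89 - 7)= -576 / 5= -115.20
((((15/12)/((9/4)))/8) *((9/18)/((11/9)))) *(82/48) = 205/4224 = 0.05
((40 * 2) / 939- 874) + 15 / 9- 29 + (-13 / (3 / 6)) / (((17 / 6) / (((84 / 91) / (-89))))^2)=-25184384899136 / 27943885983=-901.25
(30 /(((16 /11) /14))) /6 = 385 /8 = 48.12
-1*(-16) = 16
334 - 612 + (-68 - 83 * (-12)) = 650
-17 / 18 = -0.94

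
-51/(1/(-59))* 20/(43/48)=2888640/43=67177.67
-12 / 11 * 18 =-216 / 11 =-19.64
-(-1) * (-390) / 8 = -195 / 4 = -48.75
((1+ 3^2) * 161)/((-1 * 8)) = -805/4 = -201.25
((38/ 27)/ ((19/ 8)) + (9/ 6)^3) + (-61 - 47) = -22471/ 216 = -104.03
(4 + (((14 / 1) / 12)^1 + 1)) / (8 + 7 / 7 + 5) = 37 / 84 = 0.44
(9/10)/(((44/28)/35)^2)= 108045/242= 446.47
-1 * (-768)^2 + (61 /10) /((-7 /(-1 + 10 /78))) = -805108723 /1365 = -589823.24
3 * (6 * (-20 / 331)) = -1.09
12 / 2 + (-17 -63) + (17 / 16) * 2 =-575 / 8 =-71.88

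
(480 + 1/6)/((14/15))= 14405/28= 514.46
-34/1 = -34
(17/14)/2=17/28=0.61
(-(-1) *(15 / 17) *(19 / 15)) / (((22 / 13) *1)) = 247 / 374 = 0.66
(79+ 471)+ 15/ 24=4405/ 8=550.62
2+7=9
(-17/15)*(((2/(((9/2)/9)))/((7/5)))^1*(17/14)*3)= -11.80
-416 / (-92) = 104 / 23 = 4.52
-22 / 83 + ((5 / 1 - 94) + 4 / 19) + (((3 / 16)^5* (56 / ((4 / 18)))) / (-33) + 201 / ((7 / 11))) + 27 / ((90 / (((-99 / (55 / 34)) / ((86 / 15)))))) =1530275808474009 / 6843855011840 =223.60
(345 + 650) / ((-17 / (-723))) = 719385 / 17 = 42316.76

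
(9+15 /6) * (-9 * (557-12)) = -112815 /2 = -56407.50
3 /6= 1 /2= 0.50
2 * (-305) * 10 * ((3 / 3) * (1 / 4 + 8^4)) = -24987125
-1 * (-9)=9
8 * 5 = 40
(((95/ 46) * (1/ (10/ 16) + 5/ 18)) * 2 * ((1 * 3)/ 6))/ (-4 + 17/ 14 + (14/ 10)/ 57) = -2135315/ 1520346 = -1.40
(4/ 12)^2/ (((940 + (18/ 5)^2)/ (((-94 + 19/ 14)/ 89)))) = -32425/ 267162336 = -0.00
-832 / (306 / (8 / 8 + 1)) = -832 / 153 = -5.44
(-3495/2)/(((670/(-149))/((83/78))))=2881511/6968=413.53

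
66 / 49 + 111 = 5505 / 49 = 112.35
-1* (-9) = 9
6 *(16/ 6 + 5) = 46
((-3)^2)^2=81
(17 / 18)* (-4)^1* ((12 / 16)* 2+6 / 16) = -85 / 12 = -7.08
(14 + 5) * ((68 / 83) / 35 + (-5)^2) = 1381167 / 2905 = 475.44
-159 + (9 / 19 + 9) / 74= -111687 / 703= -158.87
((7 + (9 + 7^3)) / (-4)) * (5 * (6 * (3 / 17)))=-16155 / 34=-475.15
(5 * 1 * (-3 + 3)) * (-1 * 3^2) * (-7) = 0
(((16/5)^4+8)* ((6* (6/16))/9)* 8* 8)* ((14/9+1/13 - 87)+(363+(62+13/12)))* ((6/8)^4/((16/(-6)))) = -7591939569/104000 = -72999.42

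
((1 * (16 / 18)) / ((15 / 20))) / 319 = 32 / 8613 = 0.00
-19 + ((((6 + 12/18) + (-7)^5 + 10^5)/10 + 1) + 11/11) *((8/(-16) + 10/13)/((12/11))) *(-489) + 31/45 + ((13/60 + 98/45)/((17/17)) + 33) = -3133416809/3120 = -1004300.26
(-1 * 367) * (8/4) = -734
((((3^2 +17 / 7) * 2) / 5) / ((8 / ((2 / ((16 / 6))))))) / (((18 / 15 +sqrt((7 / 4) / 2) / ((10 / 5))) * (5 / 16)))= 9216 / 6839 - 960 * sqrt(14) / 6839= 0.82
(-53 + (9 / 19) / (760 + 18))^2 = 613773532969 / 218507524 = 2808.94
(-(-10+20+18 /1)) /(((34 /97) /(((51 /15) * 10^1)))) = -2716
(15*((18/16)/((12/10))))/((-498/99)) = -7425/2656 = -2.80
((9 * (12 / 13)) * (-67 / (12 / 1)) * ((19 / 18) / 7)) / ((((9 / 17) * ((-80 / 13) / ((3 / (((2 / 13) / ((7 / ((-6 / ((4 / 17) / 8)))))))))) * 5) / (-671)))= 192.78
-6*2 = -12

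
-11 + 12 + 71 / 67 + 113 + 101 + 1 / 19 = 275111 / 1273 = 216.11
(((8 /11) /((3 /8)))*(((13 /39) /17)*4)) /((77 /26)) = 0.05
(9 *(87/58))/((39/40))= 180/13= 13.85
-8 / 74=-4 / 37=-0.11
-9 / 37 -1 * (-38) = 37.76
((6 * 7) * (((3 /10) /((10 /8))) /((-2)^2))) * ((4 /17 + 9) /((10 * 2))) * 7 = 69237 /8500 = 8.15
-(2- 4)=2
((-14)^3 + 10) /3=-2734 /3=-911.33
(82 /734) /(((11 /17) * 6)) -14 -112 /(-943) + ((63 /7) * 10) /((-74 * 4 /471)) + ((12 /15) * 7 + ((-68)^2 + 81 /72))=4473.66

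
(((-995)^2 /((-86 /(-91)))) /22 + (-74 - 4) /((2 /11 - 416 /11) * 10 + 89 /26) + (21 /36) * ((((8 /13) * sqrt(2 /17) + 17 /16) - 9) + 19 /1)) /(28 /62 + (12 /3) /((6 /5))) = 217 * sqrt(34) /38896 + 14300686792691445 /1136552310784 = 12582.55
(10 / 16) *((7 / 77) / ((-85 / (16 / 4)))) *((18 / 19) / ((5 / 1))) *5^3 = -225 / 3553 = -0.06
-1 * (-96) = 96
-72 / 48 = -1.50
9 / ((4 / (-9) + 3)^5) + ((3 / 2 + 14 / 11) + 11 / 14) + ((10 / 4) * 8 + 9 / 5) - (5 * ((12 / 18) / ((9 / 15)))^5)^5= -77391993547640638266538513157364867994 / 1778945509800898503203859242371695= -43504.42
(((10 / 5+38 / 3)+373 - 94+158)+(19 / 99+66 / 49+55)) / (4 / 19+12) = 46840795 / 1125432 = 41.62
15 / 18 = 5 / 6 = 0.83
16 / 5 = 3.20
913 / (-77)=-83 / 7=-11.86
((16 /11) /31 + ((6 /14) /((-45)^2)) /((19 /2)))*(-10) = -2874164 /6122655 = -0.47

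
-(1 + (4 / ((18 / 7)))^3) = -3473 / 729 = -4.76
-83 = -83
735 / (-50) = -147 / 10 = -14.70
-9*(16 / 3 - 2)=-30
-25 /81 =-0.31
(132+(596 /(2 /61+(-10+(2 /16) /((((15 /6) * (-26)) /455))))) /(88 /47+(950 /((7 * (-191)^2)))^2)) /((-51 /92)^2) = 6594623504904813889600 /19743927774006624903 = 334.01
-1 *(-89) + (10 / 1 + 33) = 132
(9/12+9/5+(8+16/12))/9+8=5033/540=9.32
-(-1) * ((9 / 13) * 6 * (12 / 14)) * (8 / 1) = 2592 / 91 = 28.48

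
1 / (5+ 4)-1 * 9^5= -531440 / 9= -59048.89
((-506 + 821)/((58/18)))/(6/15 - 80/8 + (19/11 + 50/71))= -527175/38657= -13.64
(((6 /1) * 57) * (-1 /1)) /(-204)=1.68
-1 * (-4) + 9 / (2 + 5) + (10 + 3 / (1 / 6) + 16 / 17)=4073 / 119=34.23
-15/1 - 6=-21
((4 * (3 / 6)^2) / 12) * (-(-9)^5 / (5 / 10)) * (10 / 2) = 98415 / 2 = 49207.50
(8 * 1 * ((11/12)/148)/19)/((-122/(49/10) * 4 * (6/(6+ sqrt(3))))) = -0.00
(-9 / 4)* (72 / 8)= -81 / 4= -20.25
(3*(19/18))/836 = 1/264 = 0.00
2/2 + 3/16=19/16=1.19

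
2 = 2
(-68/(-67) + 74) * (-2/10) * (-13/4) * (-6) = -98007/335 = -292.56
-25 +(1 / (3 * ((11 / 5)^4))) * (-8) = -1103075 / 43923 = -25.11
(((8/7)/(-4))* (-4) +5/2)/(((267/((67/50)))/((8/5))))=2278/77875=0.03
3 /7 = 0.43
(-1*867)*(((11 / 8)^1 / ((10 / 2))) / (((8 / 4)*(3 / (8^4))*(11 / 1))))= -73984 / 5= -14796.80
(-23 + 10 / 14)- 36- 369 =-2991 / 7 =-427.29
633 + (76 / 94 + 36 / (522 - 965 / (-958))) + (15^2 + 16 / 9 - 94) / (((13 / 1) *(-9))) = 15690128275340 / 24797020131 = 632.74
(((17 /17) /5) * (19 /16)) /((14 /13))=247 /1120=0.22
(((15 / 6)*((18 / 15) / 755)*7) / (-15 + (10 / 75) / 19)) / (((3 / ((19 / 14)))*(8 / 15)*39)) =-5415 / 134206384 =-0.00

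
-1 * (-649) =649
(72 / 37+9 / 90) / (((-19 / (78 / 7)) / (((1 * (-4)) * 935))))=22083204 / 4921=4487.54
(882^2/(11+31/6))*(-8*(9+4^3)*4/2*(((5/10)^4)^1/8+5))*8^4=-111825093832704/97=-1152836018893.86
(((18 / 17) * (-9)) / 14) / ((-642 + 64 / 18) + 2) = 729 / 681632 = 0.00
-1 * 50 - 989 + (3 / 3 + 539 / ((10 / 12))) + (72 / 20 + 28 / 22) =-21248 / 55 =-386.33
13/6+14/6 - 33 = -57/2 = -28.50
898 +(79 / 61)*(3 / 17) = 931463 / 1037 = 898.23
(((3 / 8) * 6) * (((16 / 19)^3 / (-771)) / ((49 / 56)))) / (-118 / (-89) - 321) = 2187264 / 351066590791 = 0.00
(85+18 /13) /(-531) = -1123 /6903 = -0.16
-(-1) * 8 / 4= 2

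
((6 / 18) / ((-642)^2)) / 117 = 1 / 144669564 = 0.00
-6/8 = -3/4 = -0.75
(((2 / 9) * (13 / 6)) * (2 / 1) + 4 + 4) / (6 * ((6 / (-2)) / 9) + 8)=121 / 81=1.49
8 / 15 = 0.53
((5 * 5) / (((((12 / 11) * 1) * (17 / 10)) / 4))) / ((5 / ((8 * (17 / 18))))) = 2200 / 27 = 81.48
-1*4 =-4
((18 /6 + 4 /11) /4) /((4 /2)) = 37 /88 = 0.42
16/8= 2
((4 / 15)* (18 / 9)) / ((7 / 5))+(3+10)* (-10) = -2722 / 21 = -129.62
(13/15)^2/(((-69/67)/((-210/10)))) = 79261/5175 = 15.32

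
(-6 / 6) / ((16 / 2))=-1 / 8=-0.12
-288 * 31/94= -4464/47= -94.98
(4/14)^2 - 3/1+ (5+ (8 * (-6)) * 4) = -9306/49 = -189.92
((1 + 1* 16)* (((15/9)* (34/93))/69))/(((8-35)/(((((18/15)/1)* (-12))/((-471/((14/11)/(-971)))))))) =64736/290540962503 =0.00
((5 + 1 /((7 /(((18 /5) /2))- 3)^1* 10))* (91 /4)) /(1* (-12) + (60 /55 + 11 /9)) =-526383 /43840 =-12.01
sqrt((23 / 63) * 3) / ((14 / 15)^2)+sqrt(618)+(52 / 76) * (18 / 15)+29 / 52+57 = 75 * sqrt(483) / 1372+sqrt(618)+288391 / 4940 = 84.44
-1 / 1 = -1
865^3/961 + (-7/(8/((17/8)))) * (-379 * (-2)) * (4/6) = 31022959939/46128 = 672540.75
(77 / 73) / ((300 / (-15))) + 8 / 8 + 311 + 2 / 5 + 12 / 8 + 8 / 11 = 5052067 / 16060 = 314.57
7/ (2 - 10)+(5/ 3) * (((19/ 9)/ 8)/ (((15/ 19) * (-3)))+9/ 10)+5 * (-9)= -43313/ 972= -44.56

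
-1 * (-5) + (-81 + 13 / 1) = -63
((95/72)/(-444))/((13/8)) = -95/51948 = -0.00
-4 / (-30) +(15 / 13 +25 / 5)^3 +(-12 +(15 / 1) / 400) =116642717 / 527280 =221.22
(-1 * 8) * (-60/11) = 480/11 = 43.64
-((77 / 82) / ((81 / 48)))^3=-233744896 / 1356572043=-0.17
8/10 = 4/5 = 0.80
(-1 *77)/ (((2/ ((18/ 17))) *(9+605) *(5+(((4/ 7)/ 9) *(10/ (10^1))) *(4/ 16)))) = -43659/ 3298408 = -0.01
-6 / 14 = -3 / 7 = -0.43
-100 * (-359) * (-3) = -107700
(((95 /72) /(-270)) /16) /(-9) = 0.00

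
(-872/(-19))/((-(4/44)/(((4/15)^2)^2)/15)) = -2455552/64125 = -38.29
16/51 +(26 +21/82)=26.57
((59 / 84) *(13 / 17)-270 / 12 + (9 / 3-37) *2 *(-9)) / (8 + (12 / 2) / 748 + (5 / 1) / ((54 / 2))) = 83414727 / 1158290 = 72.02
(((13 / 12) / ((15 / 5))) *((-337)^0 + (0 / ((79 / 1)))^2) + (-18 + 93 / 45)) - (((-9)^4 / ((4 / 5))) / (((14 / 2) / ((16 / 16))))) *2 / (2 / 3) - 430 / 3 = -1157224 / 315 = -3673.73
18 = 18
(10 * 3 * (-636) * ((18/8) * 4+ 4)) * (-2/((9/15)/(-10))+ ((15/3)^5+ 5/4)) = -783703050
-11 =-11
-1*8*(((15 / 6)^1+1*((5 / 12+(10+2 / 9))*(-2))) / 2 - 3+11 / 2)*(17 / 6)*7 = 29512 / 27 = 1093.04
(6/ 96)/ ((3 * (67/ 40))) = 5/ 402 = 0.01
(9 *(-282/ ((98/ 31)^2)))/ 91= -1219509/ 436982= -2.79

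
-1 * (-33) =33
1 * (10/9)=10/9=1.11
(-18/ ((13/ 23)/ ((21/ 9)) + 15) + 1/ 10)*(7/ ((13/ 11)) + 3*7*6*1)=-1516403/ 10634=-142.60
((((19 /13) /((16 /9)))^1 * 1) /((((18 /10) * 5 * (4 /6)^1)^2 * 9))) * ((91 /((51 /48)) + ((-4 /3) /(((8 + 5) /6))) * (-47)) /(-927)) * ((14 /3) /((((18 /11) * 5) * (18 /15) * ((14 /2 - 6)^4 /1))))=-1543465 /10354797648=-0.00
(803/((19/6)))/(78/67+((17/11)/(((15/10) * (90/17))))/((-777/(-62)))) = 186234044535/866403952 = 214.95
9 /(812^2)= 9 /659344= 0.00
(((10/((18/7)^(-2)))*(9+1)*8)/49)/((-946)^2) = 64800/537173329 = 0.00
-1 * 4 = -4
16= 16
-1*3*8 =-24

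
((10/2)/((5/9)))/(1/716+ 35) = 6444/25061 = 0.26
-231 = -231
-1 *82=-82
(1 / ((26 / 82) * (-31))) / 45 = -41 / 18135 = -0.00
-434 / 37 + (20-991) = -36361 / 37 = -982.73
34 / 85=2 / 5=0.40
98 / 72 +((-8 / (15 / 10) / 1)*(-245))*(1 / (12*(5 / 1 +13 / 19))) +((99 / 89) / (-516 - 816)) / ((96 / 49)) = 2101469909 / 102425472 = 20.52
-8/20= -2/5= -0.40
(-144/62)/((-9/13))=3.35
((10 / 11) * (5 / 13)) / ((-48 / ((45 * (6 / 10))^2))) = -6075 / 1144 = -5.31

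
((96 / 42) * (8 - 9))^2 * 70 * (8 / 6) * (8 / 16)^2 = 2560 / 21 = 121.90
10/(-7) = -10/7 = -1.43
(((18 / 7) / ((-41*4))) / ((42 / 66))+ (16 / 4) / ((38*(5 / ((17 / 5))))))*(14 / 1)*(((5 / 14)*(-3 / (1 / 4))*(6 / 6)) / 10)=-268761 / 954275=-0.28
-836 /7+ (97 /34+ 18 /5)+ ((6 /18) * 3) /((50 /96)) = -660781 /5950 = -111.06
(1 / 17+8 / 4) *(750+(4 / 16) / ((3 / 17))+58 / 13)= 4127095 / 2652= 1556.22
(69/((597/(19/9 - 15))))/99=-2668/177309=-0.02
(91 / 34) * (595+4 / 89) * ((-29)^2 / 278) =29158311 / 6052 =4817.96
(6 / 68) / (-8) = -3 / 272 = -0.01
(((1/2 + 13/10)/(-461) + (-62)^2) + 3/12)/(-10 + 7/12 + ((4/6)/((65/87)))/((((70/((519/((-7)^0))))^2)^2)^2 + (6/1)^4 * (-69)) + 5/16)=-162682063976772322600321749236630556/385273525850036197699196690815819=-422.25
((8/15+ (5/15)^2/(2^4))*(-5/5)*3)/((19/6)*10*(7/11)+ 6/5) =-4279/56368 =-0.08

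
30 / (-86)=-15 / 43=-0.35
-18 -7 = -25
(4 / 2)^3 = 8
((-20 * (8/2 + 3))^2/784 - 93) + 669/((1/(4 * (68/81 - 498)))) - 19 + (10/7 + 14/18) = -1330486.28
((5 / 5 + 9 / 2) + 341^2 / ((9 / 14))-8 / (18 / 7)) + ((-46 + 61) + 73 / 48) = 26049667 / 144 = 180900.47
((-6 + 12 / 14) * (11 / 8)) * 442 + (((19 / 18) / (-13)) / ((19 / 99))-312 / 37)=-21107231 / 6734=-3134.43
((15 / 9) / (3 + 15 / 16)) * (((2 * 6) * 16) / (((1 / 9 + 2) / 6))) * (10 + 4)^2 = 860160 / 19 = 45271.58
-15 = -15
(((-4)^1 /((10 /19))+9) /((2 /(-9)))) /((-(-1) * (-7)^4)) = -9 /3430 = -0.00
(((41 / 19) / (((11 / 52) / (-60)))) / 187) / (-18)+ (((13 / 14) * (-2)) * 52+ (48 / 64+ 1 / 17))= -313788991 / 3282972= -95.58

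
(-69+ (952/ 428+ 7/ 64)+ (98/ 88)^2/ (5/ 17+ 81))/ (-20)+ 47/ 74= 1681111328471/ 423700414720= 3.97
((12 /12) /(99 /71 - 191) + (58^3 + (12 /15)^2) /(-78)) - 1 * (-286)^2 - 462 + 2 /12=-556251863623 /6562725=-84759.28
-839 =-839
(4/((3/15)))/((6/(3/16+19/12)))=425/72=5.90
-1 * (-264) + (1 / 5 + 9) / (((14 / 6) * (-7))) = 64542 / 245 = 263.44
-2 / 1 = -2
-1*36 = -36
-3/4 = -0.75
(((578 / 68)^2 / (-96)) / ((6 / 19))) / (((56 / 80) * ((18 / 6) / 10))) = -137275 / 12096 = -11.35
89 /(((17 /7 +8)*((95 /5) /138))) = 85974 /1387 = 61.99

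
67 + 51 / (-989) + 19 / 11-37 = 344600 / 10879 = 31.68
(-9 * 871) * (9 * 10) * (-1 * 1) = 705510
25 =25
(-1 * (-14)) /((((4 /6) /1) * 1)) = 21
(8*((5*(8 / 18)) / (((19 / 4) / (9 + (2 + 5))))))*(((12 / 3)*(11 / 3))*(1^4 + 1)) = 901120 / 513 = 1756.57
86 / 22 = 43 / 11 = 3.91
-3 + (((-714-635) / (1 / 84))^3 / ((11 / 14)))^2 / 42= 9879937456561459521249046929045 / 121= 81652375674061648935942540000.00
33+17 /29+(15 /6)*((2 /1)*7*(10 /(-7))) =-476 /29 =-16.41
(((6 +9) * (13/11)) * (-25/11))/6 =-6.71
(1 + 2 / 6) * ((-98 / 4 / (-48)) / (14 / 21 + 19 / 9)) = 49 / 200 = 0.24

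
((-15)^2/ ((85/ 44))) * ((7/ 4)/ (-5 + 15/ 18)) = -4158/ 85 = -48.92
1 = 1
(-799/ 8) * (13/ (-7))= 10387/ 56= 185.48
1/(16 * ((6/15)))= 5/32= 0.16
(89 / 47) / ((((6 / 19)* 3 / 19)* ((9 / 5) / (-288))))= -2570320 / 423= -6076.41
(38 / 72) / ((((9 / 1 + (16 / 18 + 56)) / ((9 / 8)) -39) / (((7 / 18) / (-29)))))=-133 / 367720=-0.00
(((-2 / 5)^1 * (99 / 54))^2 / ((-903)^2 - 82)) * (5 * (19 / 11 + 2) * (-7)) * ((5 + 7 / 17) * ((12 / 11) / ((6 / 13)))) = -29848 / 27118485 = -0.00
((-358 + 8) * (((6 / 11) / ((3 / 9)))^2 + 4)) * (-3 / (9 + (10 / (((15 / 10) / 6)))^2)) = 848400 / 194689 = 4.36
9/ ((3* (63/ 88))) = 88/ 21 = 4.19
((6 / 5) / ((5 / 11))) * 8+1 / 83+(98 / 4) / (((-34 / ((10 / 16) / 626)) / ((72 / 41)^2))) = 392170630874 / 18560047075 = 21.13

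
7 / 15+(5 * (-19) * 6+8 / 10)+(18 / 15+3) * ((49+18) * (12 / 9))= -2903 / 15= -193.53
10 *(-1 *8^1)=-80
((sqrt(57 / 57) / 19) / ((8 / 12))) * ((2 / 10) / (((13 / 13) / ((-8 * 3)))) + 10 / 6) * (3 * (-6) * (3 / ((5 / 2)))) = 2538 / 475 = 5.34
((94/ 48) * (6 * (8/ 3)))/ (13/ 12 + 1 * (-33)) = -376/ 383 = -0.98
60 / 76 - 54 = -1011 / 19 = -53.21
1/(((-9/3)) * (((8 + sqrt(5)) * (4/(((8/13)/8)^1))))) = -0.00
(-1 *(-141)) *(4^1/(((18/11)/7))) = 7238/3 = 2412.67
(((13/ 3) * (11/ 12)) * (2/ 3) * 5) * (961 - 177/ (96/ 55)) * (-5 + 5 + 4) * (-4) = -6555835/ 36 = -182106.53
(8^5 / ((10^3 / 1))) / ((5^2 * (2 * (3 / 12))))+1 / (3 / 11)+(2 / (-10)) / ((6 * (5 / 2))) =58826 / 9375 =6.27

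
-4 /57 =-0.07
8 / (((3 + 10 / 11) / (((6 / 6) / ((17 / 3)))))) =264 / 731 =0.36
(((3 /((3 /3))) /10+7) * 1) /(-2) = -73 /20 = -3.65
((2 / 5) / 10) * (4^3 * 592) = 37888 / 25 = 1515.52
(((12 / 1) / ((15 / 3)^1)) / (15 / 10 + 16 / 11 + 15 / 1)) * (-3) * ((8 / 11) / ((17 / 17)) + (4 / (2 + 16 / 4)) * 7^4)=-1268304 / 1975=-642.18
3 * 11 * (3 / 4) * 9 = 891 / 4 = 222.75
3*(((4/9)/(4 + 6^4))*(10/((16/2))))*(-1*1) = -1/780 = -0.00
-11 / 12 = -0.92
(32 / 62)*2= 32 / 31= 1.03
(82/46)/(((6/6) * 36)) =41/828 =0.05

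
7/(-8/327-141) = -2289/46115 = -0.05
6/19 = 0.32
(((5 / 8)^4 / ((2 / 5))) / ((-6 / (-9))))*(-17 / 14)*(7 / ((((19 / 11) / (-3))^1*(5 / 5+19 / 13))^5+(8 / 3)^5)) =-2315829909783121875 / 61484157184359006208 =-0.04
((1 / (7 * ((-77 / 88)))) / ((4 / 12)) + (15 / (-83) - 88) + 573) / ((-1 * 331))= -1969768 / 1346177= -1.46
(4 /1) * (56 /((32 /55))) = 385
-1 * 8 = -8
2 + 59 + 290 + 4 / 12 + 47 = 1195 / 3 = 398.33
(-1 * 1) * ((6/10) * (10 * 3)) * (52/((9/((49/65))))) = -392/5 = -78.40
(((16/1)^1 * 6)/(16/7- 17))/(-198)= 112/3399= 0.03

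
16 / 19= 0.84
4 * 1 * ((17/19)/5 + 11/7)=4656/665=7.00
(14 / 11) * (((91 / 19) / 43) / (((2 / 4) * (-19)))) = -2548 / 170753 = -0.01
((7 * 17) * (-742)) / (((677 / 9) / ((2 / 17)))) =-93492 / 677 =-138.10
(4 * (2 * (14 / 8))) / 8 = 7 / 4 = 1.75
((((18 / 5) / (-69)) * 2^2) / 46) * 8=-96 / 2645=-0.04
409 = 409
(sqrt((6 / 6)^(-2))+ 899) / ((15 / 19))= 1140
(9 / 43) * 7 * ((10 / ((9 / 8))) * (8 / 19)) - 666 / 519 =593666 / 141341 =4.20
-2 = -2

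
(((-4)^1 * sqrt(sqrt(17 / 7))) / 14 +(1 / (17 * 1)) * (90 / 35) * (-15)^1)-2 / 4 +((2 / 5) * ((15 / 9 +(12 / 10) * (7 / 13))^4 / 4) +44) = -2 * 17^(1 / 4) * 7^(3 / 4) / 49 +37933189107472 / 860310871875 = 43.74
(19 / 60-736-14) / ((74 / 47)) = -2114107 / 4440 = -476.15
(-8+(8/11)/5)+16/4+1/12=-2489/660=-3.77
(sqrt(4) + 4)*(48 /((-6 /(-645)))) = 30960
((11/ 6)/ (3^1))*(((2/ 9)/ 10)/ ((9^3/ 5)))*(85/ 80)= 187/ 1889568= 0.00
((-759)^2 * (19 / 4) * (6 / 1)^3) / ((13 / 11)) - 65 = 6501649321 / 13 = 500126870.85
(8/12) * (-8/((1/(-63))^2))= -21168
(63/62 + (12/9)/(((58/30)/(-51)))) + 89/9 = -392695/16182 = -24.27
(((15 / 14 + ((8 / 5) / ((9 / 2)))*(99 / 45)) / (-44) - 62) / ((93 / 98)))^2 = 3623230114452529 / 847688490000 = 4274.25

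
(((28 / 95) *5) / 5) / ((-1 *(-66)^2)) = -7 / 103455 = -0.00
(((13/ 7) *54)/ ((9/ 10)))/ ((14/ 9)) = 3510/ 49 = 71.63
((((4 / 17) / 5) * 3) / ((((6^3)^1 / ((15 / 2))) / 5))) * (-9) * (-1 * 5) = 75 / 68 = 1.10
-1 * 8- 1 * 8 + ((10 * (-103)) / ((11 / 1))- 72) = -1998 / 11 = -181.64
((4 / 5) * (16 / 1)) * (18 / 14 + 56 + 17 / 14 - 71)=-160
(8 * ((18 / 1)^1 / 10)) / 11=72 / 55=1.31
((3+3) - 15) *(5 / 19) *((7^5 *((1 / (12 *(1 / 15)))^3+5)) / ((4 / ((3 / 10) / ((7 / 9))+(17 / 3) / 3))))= -1531081685 / 9728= -157389.15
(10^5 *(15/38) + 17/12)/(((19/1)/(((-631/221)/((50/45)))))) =-17037611439/3191240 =-5338.87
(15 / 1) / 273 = 0.05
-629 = -629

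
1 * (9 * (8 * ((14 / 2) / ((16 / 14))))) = 441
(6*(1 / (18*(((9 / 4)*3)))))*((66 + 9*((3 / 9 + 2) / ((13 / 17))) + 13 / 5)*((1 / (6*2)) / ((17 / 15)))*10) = 3.49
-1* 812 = -812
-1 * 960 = -960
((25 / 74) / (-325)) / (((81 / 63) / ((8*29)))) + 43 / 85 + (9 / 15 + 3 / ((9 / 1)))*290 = 99712987 / 367965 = 270.98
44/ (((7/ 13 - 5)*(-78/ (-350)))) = -44.25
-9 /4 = -2.25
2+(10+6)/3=7.33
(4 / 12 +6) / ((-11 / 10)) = -190 / 33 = -5.76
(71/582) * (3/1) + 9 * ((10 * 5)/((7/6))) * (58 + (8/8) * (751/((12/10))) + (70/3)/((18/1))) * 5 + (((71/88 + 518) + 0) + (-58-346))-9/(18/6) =78958300549/59752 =1321433.60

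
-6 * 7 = -42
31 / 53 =0.58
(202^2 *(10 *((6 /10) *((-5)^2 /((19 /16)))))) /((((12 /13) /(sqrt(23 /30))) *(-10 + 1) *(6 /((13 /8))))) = -8619845 *sqrt(690) /1539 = -147124.63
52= 52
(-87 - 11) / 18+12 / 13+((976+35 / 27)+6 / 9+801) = 1774.44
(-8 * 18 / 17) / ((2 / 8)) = -576 / 17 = -33.88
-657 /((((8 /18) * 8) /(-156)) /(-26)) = -2997891 /4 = -749472.75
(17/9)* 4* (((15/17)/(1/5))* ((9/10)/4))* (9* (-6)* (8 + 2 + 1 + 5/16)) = -4581.56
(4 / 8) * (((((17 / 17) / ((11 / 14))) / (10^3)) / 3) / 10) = 7 / 330000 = 0.00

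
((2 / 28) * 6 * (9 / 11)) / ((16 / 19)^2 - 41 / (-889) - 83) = -1237869 / 290341942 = -0.00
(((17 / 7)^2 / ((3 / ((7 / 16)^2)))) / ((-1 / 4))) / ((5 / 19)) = -5491 / 960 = -5.72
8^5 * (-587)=-19234816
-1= -1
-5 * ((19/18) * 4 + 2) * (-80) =22400/9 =2488.89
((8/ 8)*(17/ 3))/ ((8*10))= 17/ 240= 0.07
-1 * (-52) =52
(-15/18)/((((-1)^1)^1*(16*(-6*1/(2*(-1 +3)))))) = -5/144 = -0.03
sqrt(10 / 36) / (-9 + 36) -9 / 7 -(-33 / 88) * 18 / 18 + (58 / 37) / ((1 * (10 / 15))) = sqrt(10) / 162 + 2985 / 2072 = 1.46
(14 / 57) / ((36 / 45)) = 35 / 114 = 0.31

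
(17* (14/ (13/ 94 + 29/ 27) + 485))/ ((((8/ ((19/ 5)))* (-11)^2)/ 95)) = 551563597/ 175208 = 3148.05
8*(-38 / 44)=-76 / 11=-6.91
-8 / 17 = -0.47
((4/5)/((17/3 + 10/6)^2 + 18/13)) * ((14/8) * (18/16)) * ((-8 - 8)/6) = -351/4610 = -0.08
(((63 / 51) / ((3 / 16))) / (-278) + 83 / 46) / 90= 193553 / 9782820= 0.02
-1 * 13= -13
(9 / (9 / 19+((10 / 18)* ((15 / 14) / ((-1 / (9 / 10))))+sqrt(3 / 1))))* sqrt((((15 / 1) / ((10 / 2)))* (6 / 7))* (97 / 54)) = 2508* sqrt(2037) / 282661+121296* sqrt(679) / 282661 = 11.58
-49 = -49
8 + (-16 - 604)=-612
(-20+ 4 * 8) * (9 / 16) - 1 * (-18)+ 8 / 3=329 / 12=27.42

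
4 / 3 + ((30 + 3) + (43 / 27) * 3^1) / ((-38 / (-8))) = 1588 / 171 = 9.29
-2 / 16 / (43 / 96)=-12 / 43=-0.28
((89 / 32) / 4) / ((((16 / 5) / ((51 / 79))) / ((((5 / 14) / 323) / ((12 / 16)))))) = 2225 / 10759168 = 0.00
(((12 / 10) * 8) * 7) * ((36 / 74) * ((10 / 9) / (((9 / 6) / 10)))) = 242.16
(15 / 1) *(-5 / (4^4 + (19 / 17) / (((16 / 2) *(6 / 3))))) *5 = -34000 / 23217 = -1.46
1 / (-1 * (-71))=1 / 71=0.01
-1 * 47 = -47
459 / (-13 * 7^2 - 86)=-153 / 241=-0.63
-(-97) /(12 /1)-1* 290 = -3383 /12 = -281.92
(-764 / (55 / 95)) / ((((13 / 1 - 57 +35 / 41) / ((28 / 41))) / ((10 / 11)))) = 4064480 / 214049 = 18.99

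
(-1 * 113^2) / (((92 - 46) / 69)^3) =-344763 / 8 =-43095.38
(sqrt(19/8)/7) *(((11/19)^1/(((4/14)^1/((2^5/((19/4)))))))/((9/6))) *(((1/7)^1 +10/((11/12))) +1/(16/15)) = 29542 *sqrt(38)/7581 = 24.02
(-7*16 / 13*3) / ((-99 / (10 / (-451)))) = -1120 / 193479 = -0.01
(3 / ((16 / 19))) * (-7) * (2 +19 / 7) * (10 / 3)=-391.88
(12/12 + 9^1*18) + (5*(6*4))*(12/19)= 4537/19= 238.79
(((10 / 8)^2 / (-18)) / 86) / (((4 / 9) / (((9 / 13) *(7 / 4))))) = -1575 / 572416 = -0.00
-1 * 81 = -81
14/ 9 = 1.56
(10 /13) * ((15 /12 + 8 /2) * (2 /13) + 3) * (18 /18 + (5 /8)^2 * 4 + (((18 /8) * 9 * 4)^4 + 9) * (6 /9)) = 17483596515 /208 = 84055752.48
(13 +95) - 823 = -715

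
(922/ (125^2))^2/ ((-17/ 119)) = -5950588/ 244140625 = -0.02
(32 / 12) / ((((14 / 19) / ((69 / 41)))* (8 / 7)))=437 / 82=5.33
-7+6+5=4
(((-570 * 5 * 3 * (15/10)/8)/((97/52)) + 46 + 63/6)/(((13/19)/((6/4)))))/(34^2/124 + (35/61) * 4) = -1399111189/9234303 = -151.51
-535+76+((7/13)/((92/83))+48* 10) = 25697/1196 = 21.49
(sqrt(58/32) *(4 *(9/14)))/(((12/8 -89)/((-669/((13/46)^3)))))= 586060056 *sqrt(29)/2691325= 1172.67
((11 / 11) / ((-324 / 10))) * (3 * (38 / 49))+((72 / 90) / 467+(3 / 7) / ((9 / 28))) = 3902407 / 3089205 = 1.26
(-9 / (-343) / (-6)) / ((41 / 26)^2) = -0.00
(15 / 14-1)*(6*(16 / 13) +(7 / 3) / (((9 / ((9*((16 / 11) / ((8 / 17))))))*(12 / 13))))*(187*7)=665023 / 468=1420.99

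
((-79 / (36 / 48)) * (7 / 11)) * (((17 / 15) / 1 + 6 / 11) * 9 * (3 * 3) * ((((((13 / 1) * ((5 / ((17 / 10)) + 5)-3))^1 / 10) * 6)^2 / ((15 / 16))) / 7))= -45091623822336 / 21855625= -2063158.74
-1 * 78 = -78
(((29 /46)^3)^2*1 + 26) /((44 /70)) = 8642428991595 /208434531712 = 41.46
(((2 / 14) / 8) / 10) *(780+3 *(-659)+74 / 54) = -16141 / 7560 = -2.14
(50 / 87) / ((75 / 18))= 0.14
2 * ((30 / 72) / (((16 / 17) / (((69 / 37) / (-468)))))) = -1955 / 554112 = -0.00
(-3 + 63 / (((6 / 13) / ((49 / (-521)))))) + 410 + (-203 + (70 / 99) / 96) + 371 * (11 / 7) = 1916682787 / 2475792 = 774.17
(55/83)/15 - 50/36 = -1.34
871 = 871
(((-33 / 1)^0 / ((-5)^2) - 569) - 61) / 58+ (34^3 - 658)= 56020951 / 1450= 38635.14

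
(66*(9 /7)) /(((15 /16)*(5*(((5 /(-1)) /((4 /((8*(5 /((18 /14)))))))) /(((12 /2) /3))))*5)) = -28512 /153125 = -0.19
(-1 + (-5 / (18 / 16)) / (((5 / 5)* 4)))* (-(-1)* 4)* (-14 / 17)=1064 / 153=6.95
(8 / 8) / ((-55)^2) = 1 / 3025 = 0.00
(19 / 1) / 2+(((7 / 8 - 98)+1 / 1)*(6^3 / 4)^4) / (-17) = 1634712839 / 34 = 48079789.38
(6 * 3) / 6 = 3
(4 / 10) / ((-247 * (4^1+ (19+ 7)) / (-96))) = 32 / 6175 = 0.01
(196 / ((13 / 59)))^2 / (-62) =-66863048 / 5239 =-12762.56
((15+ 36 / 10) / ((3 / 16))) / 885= 496 / 4425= 0.11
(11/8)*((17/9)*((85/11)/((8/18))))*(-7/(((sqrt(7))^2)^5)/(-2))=1445/153664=0.01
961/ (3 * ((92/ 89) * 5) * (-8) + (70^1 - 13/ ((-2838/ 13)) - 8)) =-7830042/ 505045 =-15.50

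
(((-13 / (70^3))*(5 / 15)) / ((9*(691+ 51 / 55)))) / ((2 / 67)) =-143 / 2104099200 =-0.00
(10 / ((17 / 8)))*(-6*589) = -282720 / 17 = -16630.59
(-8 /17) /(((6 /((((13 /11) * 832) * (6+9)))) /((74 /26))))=-615680 /187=-3292.41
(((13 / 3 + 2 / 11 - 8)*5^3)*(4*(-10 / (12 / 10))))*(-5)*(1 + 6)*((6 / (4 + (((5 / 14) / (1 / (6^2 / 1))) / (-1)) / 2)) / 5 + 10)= -8130500000 / 1683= -4830956.63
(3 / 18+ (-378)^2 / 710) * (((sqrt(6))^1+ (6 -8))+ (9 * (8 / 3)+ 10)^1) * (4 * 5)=858014 * sqrt(6) / 213+ 27456448 / 213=138770.63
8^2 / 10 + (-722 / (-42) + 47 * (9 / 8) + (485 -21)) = 540.47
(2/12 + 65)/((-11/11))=-391/6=-65.17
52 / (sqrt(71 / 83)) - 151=-151+52 * sqrt(5893) / 71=-94.78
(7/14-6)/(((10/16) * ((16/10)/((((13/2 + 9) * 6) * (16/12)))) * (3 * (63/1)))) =-682/189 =-3.61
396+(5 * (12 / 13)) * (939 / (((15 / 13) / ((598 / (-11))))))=-2241732 / 11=-203793.82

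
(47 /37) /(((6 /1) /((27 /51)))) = 141 /1258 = 0.11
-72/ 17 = -4.24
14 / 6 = 7 / 3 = 2.33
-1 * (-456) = 456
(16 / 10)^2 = 64 / 25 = 2.56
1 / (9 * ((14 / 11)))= 11 / 126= 0.09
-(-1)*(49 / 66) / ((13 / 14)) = 343 / 429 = 0.80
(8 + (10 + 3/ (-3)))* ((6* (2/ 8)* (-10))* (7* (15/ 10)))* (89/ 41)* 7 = -40684.94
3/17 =0.18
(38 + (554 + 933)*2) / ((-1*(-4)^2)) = -753 / 4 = -188.25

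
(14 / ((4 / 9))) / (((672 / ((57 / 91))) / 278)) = 23769 / 2912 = 8.16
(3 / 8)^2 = 0.14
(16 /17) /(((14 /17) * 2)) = 4 /7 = 0.57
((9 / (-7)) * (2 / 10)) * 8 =-72 / 35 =-2.06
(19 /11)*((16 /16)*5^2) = 475 /11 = 43.18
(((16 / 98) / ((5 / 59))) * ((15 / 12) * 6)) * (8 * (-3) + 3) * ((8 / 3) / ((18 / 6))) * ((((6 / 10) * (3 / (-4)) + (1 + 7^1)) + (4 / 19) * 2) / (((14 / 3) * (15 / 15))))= -2144532 / 4655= -460.69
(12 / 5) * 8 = 96 / 5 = 19.20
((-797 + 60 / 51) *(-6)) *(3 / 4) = 121761 / 34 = 3581.21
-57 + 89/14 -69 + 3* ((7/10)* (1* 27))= -62.94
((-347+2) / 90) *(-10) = 115 / 3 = 38.33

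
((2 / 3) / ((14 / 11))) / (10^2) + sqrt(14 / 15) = 11 / 2100 + sqrt(210) / 15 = 0.97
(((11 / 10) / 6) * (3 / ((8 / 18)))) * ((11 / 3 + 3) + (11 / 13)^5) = 260997429 / 29703440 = 8.79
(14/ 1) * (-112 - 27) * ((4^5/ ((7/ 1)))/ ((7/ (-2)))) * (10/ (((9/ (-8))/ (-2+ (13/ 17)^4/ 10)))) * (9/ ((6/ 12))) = 14956521127936/ 584647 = 25582139.53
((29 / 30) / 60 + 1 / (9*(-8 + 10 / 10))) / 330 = 1 / 1386000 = 0.00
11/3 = 3.67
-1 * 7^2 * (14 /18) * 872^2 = -260811712 /9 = -28979079.11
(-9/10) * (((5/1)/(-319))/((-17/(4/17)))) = -18/92191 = -0.00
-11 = -11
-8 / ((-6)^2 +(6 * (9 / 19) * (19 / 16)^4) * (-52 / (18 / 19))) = 131072 / 4492695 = 0.03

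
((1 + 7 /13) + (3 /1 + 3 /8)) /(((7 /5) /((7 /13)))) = 2555 /1352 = 1.89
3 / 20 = 0.15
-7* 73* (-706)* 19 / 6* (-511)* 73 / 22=-127847713931 / 66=-1937086574.71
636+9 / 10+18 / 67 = 426903 / 670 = 637.17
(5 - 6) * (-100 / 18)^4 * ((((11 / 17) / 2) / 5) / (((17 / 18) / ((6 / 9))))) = -27500000 / 632043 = -43.51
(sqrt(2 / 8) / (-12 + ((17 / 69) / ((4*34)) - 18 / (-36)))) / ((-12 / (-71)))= -1633 / 6347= -0.26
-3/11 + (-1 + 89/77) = -9/77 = -0.12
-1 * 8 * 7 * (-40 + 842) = -44912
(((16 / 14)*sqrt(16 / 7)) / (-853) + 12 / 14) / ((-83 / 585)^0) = 6 / 7- 32*sqrt(7) / 41797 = 0.86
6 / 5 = 1.20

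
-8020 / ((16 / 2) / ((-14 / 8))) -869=7083 / 8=885.38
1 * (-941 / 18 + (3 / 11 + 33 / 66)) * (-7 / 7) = 5099 / 99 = 51.51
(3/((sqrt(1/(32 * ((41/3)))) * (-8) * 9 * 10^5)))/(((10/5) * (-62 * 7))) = sqrt(246)/1562400000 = 0.00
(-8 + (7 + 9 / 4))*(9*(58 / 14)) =1305 / 28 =46.61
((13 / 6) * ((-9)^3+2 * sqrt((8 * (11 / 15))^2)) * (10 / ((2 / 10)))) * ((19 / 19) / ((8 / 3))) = -699335 / 24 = -29138.96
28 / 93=0.30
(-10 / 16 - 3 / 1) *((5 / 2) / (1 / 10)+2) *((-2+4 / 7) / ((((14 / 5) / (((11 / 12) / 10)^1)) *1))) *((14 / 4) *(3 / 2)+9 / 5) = 404811 / 12544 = 32.27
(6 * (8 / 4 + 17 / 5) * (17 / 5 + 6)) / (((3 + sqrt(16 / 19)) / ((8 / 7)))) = 3471984 / 27125-243648 * sqrt(19) / 27125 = 88.85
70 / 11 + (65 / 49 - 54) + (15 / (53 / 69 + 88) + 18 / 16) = -4852709 / 107800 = -45.02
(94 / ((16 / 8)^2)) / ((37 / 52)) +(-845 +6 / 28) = -420491 / 518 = -811.76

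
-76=-76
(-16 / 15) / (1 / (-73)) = 1168 / 15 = 77.87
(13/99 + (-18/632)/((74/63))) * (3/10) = 247859/7716720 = 0.03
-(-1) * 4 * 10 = 40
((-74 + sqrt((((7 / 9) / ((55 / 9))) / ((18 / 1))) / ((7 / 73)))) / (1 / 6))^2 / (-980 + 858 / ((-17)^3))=-26634910769 / 132428945 + 2181372*sqrt(8030) / 132428945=-199.65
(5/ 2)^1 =5/ 2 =2.50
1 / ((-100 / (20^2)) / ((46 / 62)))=-92 / 31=-2.97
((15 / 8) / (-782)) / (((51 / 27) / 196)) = -0.25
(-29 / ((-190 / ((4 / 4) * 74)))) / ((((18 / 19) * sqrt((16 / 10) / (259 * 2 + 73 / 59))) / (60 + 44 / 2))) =43993 * sqrt(722986) / 2124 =17611.41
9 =9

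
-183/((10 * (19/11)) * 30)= -0.35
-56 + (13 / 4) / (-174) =-38989 / 696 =-56.02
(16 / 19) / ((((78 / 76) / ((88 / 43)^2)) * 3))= 247808 / 216333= 1.15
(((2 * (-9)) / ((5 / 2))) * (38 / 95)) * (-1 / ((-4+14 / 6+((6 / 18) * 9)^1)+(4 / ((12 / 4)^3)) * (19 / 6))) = 2916 / 1825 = 1.60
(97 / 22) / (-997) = -0.00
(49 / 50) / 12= 0.08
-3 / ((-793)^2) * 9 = -27 / 628849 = -0.00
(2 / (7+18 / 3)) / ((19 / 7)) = 14 / 247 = 0.06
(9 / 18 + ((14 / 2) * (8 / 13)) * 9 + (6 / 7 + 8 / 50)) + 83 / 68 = 6421127 / 154700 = 41.51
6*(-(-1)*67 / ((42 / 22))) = 1474 / 7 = 210.57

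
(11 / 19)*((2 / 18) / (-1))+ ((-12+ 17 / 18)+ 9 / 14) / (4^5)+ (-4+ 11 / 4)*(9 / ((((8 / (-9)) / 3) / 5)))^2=-8835229453 / 306432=-28832.59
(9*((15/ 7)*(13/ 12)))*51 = 29835/ 28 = 1065.54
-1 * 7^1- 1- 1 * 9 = -17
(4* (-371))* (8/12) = -2968/3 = -989.33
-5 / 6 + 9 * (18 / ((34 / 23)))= 11093 / 102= 108.75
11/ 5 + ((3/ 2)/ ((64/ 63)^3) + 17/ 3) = 73118099/ 7864320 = 9.30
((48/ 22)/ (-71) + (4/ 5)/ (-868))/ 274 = -26821/ 232183490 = -0.00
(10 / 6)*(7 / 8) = 35 / 24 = 1.46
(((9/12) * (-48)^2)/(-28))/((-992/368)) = 4968/217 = 22.89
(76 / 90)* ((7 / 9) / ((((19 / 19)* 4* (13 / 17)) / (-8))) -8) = -44612 / 5265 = -8.47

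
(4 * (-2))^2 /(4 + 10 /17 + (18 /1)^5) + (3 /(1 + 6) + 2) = 39006721 /16061367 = 2.43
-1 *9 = -9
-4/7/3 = -4/21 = -0.19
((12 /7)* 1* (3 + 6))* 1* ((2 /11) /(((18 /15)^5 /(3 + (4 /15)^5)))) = 2279149 /673596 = 3.38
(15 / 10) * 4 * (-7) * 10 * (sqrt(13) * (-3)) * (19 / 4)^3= 2160585 * sqrt(13) / 16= 486881.25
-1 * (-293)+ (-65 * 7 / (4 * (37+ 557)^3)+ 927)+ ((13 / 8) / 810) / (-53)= 271034775498967 / 222159659040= 1220.00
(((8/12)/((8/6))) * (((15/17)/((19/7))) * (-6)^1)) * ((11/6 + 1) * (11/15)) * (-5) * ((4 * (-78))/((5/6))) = -72072/19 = -3793.26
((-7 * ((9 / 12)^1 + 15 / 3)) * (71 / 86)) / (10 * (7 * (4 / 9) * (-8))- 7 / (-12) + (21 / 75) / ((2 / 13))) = 0.13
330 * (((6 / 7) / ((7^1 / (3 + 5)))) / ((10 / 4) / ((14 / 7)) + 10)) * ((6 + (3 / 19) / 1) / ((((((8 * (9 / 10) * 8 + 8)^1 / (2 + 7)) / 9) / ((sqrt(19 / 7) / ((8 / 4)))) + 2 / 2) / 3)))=81062467200 / 5102027 - 131301181440 * sqrt(133) / 96938513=267.67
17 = 17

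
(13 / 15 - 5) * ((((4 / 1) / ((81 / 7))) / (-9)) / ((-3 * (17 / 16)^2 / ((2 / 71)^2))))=-1777664 / 47791931445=-0.00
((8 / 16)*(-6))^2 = 9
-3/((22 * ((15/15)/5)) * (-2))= 15/44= 0.34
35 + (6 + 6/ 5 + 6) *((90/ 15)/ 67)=12121/ 335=36.18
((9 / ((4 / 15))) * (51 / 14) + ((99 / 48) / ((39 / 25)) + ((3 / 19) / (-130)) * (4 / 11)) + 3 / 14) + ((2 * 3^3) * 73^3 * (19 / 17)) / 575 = 121827576102433 / 2974571600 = 40956.34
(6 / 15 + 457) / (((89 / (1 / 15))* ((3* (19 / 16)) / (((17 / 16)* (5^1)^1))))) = 38879 / 76095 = 0.51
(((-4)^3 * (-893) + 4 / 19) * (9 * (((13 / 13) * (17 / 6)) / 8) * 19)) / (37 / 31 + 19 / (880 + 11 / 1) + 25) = 22495067199 / 170372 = 132035.00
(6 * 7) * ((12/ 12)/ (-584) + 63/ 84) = 9177/ 292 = 31.43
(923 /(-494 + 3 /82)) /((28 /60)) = -227058 /56707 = -4.00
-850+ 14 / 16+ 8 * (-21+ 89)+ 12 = -2345 / 8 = -293.12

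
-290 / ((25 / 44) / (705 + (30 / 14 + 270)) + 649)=-17455680 / 39064643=-0.45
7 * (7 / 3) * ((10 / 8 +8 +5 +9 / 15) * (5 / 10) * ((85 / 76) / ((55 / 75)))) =112455 / 608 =184.96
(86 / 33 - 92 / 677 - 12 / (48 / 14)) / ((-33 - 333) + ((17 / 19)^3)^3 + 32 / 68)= 252424065026111645 / 89505434619910319274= 0.00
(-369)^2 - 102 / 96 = 2178559 / 16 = 136159.94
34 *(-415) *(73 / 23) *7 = -7210210 / 23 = -313487.39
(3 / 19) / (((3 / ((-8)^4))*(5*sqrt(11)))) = 13.00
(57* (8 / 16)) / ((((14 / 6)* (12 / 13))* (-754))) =-57 / 3248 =-0.02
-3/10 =-0.30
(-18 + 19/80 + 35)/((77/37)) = 7289/880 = 8.28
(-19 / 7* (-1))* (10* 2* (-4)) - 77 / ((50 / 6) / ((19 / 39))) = -504241 / 2275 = -221.64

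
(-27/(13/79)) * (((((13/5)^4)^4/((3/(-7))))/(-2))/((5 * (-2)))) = 254752189531129697589/3051757812500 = 83477197.47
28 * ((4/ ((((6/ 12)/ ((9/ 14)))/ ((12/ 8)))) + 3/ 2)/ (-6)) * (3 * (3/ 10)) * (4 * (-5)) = 774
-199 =-199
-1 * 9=-9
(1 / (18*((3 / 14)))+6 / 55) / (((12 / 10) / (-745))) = -407515 / 1782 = -228.68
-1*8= -8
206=206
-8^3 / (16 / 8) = -256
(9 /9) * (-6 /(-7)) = 6 /7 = 0.86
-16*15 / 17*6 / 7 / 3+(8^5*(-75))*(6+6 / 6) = -17203204.03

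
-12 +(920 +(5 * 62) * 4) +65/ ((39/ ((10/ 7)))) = 45158/ 21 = 2150.38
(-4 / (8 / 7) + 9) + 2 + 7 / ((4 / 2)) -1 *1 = 10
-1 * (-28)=28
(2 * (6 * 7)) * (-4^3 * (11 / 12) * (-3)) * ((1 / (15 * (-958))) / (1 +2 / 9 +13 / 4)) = -0.23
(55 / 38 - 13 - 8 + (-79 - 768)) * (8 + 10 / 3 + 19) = -2996539 / 114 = -26285.43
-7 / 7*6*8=-48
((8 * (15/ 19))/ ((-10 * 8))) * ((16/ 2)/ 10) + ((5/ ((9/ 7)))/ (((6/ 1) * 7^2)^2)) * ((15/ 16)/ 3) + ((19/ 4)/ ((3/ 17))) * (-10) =-45478471897/ 168920640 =-269.23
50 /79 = 0.63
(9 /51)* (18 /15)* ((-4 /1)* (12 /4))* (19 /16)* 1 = -513 /170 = -3.02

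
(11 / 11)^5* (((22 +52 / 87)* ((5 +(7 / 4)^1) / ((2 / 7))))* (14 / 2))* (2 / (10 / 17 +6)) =1052793 / 928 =1134.48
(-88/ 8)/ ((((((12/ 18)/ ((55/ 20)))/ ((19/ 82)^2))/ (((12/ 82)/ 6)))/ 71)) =-9304053/ 2205472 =-4.22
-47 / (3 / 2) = -31.33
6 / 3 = 2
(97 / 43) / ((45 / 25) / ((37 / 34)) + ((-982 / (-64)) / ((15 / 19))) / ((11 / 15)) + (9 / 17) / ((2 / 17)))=6316640 / 91444531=0.07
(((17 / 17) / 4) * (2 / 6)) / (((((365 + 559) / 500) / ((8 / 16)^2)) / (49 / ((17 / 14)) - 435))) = -838625 / 188496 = -4.45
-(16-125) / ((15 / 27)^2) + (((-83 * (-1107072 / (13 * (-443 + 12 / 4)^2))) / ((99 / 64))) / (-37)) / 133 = 751762038563 / 2128701575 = 353.16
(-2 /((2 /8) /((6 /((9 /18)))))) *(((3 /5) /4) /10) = -36 /25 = -1.44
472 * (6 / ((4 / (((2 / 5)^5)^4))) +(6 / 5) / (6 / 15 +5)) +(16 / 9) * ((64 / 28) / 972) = 104.89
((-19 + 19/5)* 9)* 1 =-684/5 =-136.80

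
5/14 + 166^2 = 385789/14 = 27556.36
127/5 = 25.40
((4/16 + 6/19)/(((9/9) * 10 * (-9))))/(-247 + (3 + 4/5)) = 43/1663488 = 0.00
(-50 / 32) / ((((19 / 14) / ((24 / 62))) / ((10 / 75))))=-35 / 589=-0.06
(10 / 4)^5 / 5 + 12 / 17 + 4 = 13185 / 544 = 24.24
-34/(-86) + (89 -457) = -15807/43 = -367.60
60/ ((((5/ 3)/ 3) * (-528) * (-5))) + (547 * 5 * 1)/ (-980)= -7411/ 2695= -2.75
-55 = -55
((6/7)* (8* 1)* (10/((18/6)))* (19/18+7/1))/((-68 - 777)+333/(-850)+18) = -0.22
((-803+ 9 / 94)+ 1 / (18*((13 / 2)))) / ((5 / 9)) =-8830247 / 6110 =-1445.21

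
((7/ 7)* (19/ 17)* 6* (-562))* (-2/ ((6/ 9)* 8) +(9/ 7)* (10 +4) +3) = -2642805/ 34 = -77729.56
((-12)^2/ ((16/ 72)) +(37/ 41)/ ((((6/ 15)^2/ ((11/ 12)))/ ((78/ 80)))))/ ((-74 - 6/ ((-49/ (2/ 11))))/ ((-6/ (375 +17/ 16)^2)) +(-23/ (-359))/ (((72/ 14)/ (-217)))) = 1085168771442/ 2897517271733879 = 0.00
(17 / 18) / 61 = 0.02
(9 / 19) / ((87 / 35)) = 105 / 551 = 0.19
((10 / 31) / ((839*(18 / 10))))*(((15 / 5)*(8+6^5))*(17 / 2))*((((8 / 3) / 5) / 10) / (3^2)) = 529312 / 2106729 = 0.25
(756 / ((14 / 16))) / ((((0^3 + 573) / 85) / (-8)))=-195840 / 191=-1025.34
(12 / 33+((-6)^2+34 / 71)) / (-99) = -28774 / 77319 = -0.37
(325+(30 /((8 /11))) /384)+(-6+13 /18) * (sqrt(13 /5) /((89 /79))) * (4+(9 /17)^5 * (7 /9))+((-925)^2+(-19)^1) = 438236727 /512 - 8593757855 * sqrt(65) /2274610914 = 855900.65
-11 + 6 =-5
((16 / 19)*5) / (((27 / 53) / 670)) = 2840800 / 513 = 5537.62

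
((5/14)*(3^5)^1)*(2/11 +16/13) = 122715/1001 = 122.59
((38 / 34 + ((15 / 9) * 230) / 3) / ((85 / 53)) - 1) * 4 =4128832 / 13005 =317.48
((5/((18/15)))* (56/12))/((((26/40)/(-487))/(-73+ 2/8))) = 41334125/39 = 1059849.36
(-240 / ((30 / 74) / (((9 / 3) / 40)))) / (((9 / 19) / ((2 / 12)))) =-703 / 45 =-15.62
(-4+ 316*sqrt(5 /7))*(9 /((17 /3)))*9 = 3760.34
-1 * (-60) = 60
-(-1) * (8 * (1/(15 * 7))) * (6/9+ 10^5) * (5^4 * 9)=300002000/7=42857428.57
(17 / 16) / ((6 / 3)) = 17 / 32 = 0.53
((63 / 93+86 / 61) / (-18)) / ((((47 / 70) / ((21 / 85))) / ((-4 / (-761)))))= -773612 / 3449405247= -0.00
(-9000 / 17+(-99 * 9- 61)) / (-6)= 12592 / 51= 246.90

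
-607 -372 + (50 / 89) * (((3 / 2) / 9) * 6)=-87081 / 89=-978.44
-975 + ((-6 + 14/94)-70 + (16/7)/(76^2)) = -124808483/118769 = -1050.85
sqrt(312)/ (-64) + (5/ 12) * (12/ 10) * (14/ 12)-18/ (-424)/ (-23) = 4253/ 7314-sqrt(78)/ 32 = 0.31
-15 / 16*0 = 0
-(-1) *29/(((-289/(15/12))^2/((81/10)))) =0.00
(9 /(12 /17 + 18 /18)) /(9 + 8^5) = 153 /950533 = 0.00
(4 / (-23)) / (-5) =4 / 115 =0.03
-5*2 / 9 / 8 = -5 / 36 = -0.14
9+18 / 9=11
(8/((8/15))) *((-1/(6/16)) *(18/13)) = -55.38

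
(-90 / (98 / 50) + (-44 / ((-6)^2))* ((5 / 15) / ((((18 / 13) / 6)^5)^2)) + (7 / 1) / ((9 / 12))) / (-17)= 74308585196309 / 1328071059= 55952.27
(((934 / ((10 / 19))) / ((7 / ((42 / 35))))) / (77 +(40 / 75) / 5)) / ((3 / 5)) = 266190 / 40481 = 6.58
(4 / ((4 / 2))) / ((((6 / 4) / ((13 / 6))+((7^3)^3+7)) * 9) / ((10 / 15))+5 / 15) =156 / 42492356297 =0.00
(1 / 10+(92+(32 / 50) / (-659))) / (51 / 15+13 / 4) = 13.85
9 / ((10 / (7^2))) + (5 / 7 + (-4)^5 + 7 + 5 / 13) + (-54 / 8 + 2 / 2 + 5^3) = -1551643 / 1820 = -852.55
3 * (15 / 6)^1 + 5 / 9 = 145 / 18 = 8.06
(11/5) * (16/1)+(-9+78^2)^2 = 184528301/5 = 36905660.20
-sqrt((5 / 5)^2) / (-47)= 1 / 47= 0.02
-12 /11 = -1.09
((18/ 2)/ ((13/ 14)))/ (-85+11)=-63/ 481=-0.13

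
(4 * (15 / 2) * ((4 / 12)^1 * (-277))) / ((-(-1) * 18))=-1385 / 9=-153.89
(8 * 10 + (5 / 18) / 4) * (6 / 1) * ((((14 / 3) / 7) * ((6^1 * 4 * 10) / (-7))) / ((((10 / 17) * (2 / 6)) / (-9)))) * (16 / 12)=4704240 / 7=672034.29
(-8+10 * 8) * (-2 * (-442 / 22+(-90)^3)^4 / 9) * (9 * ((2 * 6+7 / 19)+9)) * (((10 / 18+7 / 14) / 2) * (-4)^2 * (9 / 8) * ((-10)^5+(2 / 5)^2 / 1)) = 302222346295777515679035349883739431232 / 366025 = 825687716128071895851472800000000.00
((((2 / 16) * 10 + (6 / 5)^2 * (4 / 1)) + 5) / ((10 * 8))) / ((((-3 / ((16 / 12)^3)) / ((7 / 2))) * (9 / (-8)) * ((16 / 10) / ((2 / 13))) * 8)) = 8407 / 1895400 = 0.00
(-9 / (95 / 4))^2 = 1296 / 9025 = 0.14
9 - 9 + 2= 2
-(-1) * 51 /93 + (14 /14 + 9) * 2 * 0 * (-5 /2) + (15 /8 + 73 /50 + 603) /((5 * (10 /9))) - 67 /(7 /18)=-135835549 /2170000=-62.60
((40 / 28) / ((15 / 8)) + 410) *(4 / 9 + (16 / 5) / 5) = 2104744 / 4725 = 445.45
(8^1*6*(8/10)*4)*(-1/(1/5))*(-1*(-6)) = -4608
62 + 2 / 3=188 / 3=62.67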